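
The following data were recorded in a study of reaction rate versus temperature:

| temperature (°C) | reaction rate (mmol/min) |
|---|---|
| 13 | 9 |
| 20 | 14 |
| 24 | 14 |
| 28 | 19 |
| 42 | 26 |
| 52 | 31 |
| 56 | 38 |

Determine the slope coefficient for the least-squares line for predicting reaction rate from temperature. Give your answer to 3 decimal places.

0.625

n = 7, Σx = 235, Σy = 151, Σxy = 6097, Σx² = 9533
Sxx = Σx² − (Σx)²/n = 9533 − 7889.285714 = 1643.714286
Sxy = Σxy − (Σx)(Σy)/n = 6097 − 5069.285714 = 1027.714286
b = Sxy/Sxx = 1027.714286/1643.714286 = 0.625239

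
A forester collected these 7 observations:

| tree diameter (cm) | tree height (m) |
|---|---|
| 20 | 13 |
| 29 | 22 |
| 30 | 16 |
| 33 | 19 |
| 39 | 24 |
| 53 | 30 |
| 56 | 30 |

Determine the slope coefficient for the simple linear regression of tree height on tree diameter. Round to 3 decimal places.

0.473

n = 7, Σx = 260, Σy = 154, Σxy = 6211, Σx² = 10696
Sxx = Σx² − (Σx)²/n = 10696 − 9657.142857 = 1038.857143
Sxy = Σxy − (Σx)(Σy)/n = 6211 − 5720 = 491
b = Sxy/Sxx = 491/1038.857143 = 0.472635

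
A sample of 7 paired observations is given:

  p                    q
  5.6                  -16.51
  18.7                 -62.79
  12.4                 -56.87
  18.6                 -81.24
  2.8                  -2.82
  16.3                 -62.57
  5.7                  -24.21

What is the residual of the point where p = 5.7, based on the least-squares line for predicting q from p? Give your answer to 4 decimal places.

n = 7, Σx = 80.1, Σy = -307.01, Σxy = -4648.665, Σx² = 1186.79
Sxx = Σx² − (Σx)²/n = 1186.79 − 916.572857 = 270.217143
Sxy = Σxy − (Σx)(Σy)/n = -4648.665 − (-3513.071571) = -1135.593429
b = Sxy/Sxx = -1135.593429/270.217143 = -4.202522
a = ȳ − b·x̄ = -43.858571 − (-4.202522)·11.442857 = 4.230285
ŷ(5.7) = 4.230285 + (-4.202522)·5.7 = -19.724089
residual = y − ŷ = -24.21 − (-19.724089) = -4.485911

-4.4859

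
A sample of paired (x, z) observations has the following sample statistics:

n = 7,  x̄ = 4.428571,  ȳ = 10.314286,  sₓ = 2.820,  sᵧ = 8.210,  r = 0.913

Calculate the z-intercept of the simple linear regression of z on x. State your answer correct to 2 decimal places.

-1.46

b = r · sᵧ/sₓ = 0.913 · 8.21/2.82 = 2.658060
a = ȳ − b·x̄ = 10.314286 − 2.658060·4.428571 = -1.457123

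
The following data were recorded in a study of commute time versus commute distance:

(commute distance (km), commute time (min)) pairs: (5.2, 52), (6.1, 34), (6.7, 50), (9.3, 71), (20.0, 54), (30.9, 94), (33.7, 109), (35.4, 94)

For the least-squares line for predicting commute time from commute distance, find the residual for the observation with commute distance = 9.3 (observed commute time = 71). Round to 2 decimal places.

17.47

n = 8, Σx = 147.3, Σy = 558, Σxy = 12458.6, Σx² = 3939.29
Sxx = Σx² − (Σx)²/n = 3939.29 − 2712.16125 = 1227.12875
Sxy = Σxy − (Σx)(Σy)/n = 12458.6 − 10274.175 = 2184.425
b = Sxy/Sxx = 2184.425/1227.12875 = 1.780111
a = ȳ − b·x̄ = 69.75 − 1.780111·18.4125 = 36.973712
ŷ(9.3) = 36.973712 + 1.780111·9.3 = 53.528741
residual = y − ŷ = 71 − 53.528741 = 17.471259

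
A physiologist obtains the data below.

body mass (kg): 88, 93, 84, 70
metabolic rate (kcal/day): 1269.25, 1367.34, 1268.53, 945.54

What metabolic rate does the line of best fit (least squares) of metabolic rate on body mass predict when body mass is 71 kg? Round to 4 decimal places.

979.3034

n = 4, Σx = 335, Σy = 4850.66, Σxy = 411600.94, Σx² = 28349
Sxx = Σx² − (Σx)²/n = 28349 − 28056.25 = 292.75
Sxy = Σxy − (Σx)(Σy)/n = 411600.94 − 406242.775 = 5358.165
b = Sxy/Sxx = 5358.165/292.75 = 18.302869
a = ȳ − b·x̄ = 1212.665 − 18.302869·83.75 = -320.200307
ŷ(71) = a + b·71 = -320.200307 + 18.302869·71 = 979.303416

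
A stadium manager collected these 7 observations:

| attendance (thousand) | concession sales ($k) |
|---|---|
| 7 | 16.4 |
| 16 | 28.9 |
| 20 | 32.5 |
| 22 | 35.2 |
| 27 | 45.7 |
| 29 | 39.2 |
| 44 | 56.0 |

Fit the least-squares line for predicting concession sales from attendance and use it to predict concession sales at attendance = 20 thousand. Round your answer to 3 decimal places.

32.497

n = 7, Σx = 165, Σy = 253.9, Σxy = 6836.3, Σx² = 4695
Sxx = Σx² − (Σx)²/n = 4695 − 3889.285714 = 805.714286
Sxy = Σxy − (Σx)(Σy)/n = 6836.3 − 5984.785714 = 851.514286
b = Sxy/Sxx = 851.514286/805.714286 = 1.056844
a = ȳ − b·x̄ = 36.271429 − 1.056844·23.571429 = 11.360106
ŷ(20) = a + b·20 = 11.360106 + 1.056844·20 = 32.496986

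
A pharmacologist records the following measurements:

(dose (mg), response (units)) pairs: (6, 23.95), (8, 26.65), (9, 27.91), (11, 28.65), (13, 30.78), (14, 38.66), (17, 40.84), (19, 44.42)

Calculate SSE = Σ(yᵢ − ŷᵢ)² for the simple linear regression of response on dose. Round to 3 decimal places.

26.879

n = 8, Σx = 97, Σy = 261.86, Σxy = 3402.88, Σx² = 1317, Σy² = 8966.6616
Sxx = Σx² − (Σx)²/n = 1317 − 1176.125 = 140.875
Sxy = Σxy − (Σx)(Σy)/n = 3402.88 − 3175.0525 = 227.8275
Syy = Σy² − (Σy)²/n = 8966.6616 − 8571.33245 = 395.32915
b = Sxy/Sxx = 227.8275/140.875 = 1.617232
SSE = Syy − b·Sxy = 395.32915 − 1.617232·227.8275 = 26.879320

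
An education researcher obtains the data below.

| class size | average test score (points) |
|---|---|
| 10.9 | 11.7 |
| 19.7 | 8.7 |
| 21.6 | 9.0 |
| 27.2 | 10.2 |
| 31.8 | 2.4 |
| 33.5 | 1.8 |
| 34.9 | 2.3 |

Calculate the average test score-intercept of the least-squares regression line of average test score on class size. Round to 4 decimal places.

17.5470

n = 7, Σx = 179.6, Σy = 46.1, Σxy = 987.65, Σx² = 5064.8
Sxx = Σx² − (Σx)²/n = 5064.8 − 4608.022857 = 456.777143
Sxy = Σxy − (Σx)(Σy)/n = 987.65 − 1182.794286 = -195.144286
b = Sxy/Sxx = -195.144286/456.777143 = -0.427220
a = ȳ − b·x̄ = 6.585714 − (-0.427220)·25.657143 = 17.546956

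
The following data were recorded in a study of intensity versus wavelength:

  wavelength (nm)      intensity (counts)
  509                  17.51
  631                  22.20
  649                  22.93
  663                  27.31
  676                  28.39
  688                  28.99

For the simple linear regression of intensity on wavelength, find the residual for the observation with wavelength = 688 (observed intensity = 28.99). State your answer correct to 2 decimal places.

1.16

n = 6, Σx = 3816, Σy = 147.33, Σxy = 95045.65, Σx² = 2448332
Sxx = Σx² − (Σx)²/n = 2448332 − 2426976 = 21356
Sxy = Σxy − (Σx)(Σy)/n = 95045.65 − 93701.88 = 1343.77
b = Sxy/Sxx = 1343.77/21356 = 0.062922
a = ȳ − b·x̄ = 24.555 − 0.062922·636 = -15.463623
ŷ(688) = -15.463623 + 0.062922·688 = 27.826963
residual = y − ŷ = 28.99 − 27.826963 = 1.163037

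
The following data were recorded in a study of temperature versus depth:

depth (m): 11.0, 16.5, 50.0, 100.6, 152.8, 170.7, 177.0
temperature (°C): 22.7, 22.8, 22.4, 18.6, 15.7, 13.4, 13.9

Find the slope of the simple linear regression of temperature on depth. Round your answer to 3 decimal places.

n = 7, Σx = 678.6, Σy = 129.5, Σxy = 10763.7, Σx² = 96828.94
Sxx = Σx² − (Σx)²/n = 96828.94 − 65785.422857 = 31043.517143
Sxy = Σxy − (Σx)(Σy)/n = 10763.7 − 12554.1 = -1790.4
b = Sxy/Sxx = -1790.4/31043.517143 = -0.057674

-0.058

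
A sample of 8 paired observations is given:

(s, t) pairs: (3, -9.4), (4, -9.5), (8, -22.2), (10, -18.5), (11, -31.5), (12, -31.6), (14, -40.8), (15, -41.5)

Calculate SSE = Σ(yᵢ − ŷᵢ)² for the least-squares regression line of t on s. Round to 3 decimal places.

n = 8, Σx = 77, Σy = -205, Σxy = -2348.2, Σx² = 875, Σy² = 6391.4
Sxx = Σx² − (Σx)²/n = 875 − 741.125 = 133.875
Sxy = Σxy − (Σx)(Σy)/n = -2348.2 − (-1973.125) = -375.075
Syy = Σy² − (Σy)²/n = 6391.4 − 5253.125 = 1138.275
b = Sxy/Sxx = -375.075/133.875 = -2.801681
SSE = Syy − b·Sxy = 1138.275 − (-2.801681)·(-375.075) = 87.434622

87.435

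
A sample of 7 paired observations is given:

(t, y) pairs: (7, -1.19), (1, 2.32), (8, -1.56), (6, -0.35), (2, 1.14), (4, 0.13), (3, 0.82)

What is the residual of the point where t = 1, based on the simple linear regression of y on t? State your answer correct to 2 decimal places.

0.40

n = 7, Σx = 31, Σy = 1.31, Σxy = -15.33, Σx² = 179
Sxx = Σx² − (Σx)²/n = 179 − 137.285714 = 41.714286
Sxy = Σxy − (Σx)(Σy)/n = -15.33 − 5.801429 = -21.131429
b = Sxy/Sxx = -21.131429/41.714286 = -0.506575
a = ȳ − b·x̄ = 0.187143 − (-0.506575)·4.428571 = 2.430548
ŷ(1) = 2.430548 + (-0.506575)·1 = 1.923973
residual = y − ŷ = 2.32 − 1.923973 = 0.396027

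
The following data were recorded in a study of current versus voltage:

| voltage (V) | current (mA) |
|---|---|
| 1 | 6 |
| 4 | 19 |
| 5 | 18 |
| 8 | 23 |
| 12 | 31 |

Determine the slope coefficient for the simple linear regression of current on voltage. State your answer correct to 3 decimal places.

2.086

n = 5, Σx = 30, Σy = 97, Σxy = 728, Σx² = 250
Sxx = Σx² − (Σx)²/n = 250 − 180 = 70
Sxy = Σxy − (Σx)(Σy)/n = 728 − 582 = 146
b = Sxy/Sxx = 146/70 = 2.085714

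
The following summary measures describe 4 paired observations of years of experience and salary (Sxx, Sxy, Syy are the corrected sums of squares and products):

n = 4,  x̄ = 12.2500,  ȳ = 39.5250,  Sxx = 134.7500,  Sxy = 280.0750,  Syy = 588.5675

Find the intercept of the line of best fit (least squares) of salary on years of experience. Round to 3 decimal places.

b = Sxy/Sxx = 280.075/134.75 = 2.078479
a = ȳ − b·x̄ = 39.525 − 2.078479·12.25 = 14.063636

14.064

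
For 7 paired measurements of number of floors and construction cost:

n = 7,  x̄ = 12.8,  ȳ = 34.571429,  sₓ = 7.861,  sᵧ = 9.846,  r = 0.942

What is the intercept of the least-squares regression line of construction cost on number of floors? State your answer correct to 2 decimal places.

19.47

b = r · sᵧ/sₓ = 0.942 · 9.846/7.861 = 1.179867
a = ȳ − b·x̄ = 34.571429 − 1.179867·12.8 = 19.469135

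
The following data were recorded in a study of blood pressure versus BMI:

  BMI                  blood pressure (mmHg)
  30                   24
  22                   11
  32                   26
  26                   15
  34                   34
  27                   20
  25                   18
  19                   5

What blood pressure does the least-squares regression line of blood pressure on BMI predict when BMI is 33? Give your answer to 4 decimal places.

n = 8, Σx = 215, Σy = 153, Σxy = 4425, Σx² = 5955
Sxx = Σx² − (Σx)²/n = 5955 − 5778.125 = 176.875
Sxy = Σxy − (Σx)(Σy)/n = 4425 − 4111.875 = 313.125
b = Sxy/Sxx = 313.125/176.875 = 1.770318
a = ȳ − b·x̄ = 19.125 − 1.770318·26.875 = -28.452297
ŷ(33) = a + b·33 = -28.452297 + 1.770318·33 = 29.968198

29.9682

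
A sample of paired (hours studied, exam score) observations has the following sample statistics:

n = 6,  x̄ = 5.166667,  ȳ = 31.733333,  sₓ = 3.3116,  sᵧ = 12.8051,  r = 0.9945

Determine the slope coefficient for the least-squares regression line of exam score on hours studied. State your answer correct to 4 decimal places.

b = r · sᵧ/sₓ = 0.9945 · 12.8051/3.3116 = 3.845474

3.8455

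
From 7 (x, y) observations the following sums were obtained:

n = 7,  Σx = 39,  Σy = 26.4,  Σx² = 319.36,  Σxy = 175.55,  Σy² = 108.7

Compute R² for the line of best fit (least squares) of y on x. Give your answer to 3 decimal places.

Sxx = Σx² − (Σx)²/n = 319.36 − 217.285714 = 102.074286
Sxy = Σxy − (Σx)(Σy)/n = 175.55 − 147.085714 = 28.464286
Syy = Σy² − (Σy)²/n = 108.7 − 99.565714 = 9.134286
R² = Sxy²/(Sxx·Syy) = (28.464286)²/(102.074286·9.134286) = 0.868980

0.869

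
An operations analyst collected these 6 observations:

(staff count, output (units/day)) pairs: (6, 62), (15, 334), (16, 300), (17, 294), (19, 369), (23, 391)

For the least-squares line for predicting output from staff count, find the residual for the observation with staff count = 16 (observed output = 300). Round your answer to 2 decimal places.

n = 6, Σx = 96, Σy = 1750, Σxy = 31184, Σx² = 1696
Sxx = Σx² − (Σx)²/n = 1696 − 1536 = 160
Sxy = Σxy − (Σx)(Σy)/n = 31184 − 28000 = 3184
b = Sxy/Sxx = 3184/160 = 19.9
a = ȳ − b·x̄ = 291.666667 − 19.9·16 = -26.733333
ŷ(16) = -26.733333 + 19.9·16 = 291.666667
residual = y − ŷ = 300 − 291.666667 = 8.333333

8.33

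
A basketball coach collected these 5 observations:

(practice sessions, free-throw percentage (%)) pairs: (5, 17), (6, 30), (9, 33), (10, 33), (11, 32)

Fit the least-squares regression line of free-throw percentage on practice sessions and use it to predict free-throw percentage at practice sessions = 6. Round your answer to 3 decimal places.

n = 5, Σx = 41, Σy = 145, Σxy = 1244, Σx² = 363
Sxx = Σx² − (Σx)²/n = 363 − 336.2 = 26.8
Sxy = Σxy − (Σx)(Σy)/n = 1244 − 1189 = 55
b = Sxy/Sxx = 55/26.8 = 2.052239
a = ȳ − b·x̄ = 29 − 2.052239·8.2 = 12.171642
ŷ(6) = a + b·6 = 12.171642 + 2.052239·6 = 24.485075

24.485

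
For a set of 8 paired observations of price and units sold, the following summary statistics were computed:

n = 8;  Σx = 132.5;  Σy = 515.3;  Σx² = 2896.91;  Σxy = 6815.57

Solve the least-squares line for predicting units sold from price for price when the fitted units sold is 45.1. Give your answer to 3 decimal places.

24.453

Sxx = Σx² − (Σx)²/n = 2896.91 − 2194.53125 = 702.37875
Sxy = Σxy − (Σx)(Σy)/n = 6815.57 − 8534.65625 = -1719.08625
b = Sxy/Sxx = -1719.08625/702.37875 = -2.447520
a = ȳ − b·x̄ = 64.4125 − (-2.447520)·16.5625 = 104.949555
Set a + b·x = 45.1: x = (45.1 − 104.949555) / (-2.447520) = 24.453139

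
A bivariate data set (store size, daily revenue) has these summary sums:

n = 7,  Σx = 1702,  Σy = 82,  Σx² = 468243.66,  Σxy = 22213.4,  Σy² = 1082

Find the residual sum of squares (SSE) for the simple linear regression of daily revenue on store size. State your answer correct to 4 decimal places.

Sxx = Σx² − (Σx)²/n = 468243.66 − 413829.142857 = 54414.517143
Sxy = Σxy − (Σx)(Σy)/n = 22213.4 − 19937.714286 = 2275.685714
Syy = Σy² − (Σy)²/n = 1082 − 960.571429 = 121.428571
b = Sxy/Sxx = 2275.685714/54414.517143 = 0.041821
SSE = Syy − b·Sxy = 121.428571 − 0.041821·2275.685714 = 26.256442

26.2564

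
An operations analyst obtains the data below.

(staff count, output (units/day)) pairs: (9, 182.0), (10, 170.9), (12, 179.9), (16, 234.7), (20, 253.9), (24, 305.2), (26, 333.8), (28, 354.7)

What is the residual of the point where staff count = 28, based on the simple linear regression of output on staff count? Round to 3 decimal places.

7.573

n = 8, Σx = 145, Σy = 2015.1, Σxy = 40274.2, Σx² = 3017
Sxx = Σx² − (Σx)²/n = 3017 − 2628.125 = 388.875
Sxy = Σxy − (Σx)(Σy)/n = 40274.2 − 36523.6875 = 3750.5125
b = Sxy/Sxx = 3750.5125/388.875 = 9.644519
a = ȳ − b·x̄ = 251.8875 − 9.644519·18.125 = 77.080585
ŷ(28) = 77.080585 + 9.644519·28 = 347.127130
residual = y − ŷ = 354.7 − 347.127130 = 7.572870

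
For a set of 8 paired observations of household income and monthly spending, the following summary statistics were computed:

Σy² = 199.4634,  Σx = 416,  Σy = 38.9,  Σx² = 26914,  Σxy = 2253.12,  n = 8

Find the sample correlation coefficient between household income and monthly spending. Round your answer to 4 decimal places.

Sxx = Σx² − (Σx)²/n = 26914 − 21632 = 5282
Sxy = Σxy − (Σx)(Σy)/n = 2253.12 − 2022.8 = 230.32
Syy = Σy² − (Σy)²/n = 199.4634 − 189.15125 = 10.31215
r = Sxy/√(Sxx·Syy) = 230.32/√(54468.7763) = 230.32/233.385467 = 0.986865

0.9869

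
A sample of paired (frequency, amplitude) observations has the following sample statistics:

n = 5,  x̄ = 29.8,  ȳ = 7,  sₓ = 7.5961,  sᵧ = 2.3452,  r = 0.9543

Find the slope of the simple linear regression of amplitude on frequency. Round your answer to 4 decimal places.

0.2946

b = r · sᵧ/sₓ = 0.9543 · 2.3452/7.5961 = 0.294628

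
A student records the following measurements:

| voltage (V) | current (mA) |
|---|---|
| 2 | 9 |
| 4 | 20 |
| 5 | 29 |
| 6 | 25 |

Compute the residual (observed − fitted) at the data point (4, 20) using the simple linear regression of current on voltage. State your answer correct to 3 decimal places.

n = 4, Σx = 17, Σy = 83, Σxy = 393, Σx² = 81
Sxx = Σx² − (Σx)²/n = 81 − 72.25 = 8.75
Sxy = Σxy − (Σx)(Σy)/n = 393 − 352.75 = 40.25
b = Sxy/Sxx = 40.25/8.75 = 4.6
a = ȳ − b·x̄ = 20.75 − 4.6·4.25 = 1.2
ŷ(4) = 1.2 + 4.6·4 = 19.6
residual = y − ŷ = 20 − 19.6 = 0.4

0.400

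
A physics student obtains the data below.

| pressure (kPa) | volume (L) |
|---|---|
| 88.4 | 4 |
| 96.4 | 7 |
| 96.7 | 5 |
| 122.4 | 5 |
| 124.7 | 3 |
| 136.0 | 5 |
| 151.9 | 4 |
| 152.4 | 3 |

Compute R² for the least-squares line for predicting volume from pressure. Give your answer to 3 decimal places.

n = 8, Σx = 968.9, Σy = 36, Σxy = 4242.8, Σx² = 121785.63, Σy² = 174
Sxx = Σx² − (Σx)²/n = 121785.63 − 117345.90125 = 4439.72875
Sxy = Σxy − (Σx)(Σy)/n = 4242.8 − 4360.05 = -117.25
Syy = Σy² − (Σy)²/n = 174 − 162 = 12
R² = Sxy²/(Sxx·Syy) = (-117.25)²/(4439.72875·12) = 0.258041

0.258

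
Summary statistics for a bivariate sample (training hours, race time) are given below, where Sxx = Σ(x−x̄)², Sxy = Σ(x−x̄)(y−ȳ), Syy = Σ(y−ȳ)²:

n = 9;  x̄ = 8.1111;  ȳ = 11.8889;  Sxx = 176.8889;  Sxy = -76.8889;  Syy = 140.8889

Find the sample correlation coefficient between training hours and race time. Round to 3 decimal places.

-0.487

r = Sxy/√(Sxx·Syy) = -76.8889/√(24921.682543) = -76.8889/157.866027 = -0.487052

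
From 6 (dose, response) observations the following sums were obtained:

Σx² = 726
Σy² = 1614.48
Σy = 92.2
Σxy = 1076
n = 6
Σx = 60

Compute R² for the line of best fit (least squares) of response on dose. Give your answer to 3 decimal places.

0.952

Sxx = Σx² − (Σx)²/n = 726 − 600 = 126
Sxy = Σxy − (Σx)(Σy)/n = 1076 − 922 = 154
Syy = Σy² − (Σy)²/n = 1614.48 − 1416.806667 = 197.673333
R² = Sxy²/(Sxx·Syy) = (154)²/(126·197.673333) = 0.952188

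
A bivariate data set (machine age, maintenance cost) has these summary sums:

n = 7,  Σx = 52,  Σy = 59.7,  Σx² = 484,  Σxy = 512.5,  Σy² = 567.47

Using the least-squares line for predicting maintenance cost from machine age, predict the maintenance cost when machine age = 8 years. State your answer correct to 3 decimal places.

Sxx = Σx² − (Σx)²/n = 484 − 386.285714 = 97.714286
Sxy = Σxy − (Σx)(Σy)/n = 512.5 − 443.485714 = 69.014286
b = Sxy/Sxx = 69.014286/97.714286 = 0.706287
a = ȳ − b·x̄ = 8.528571 − 0.706287·7.428571 = 3.281871
ŷ(8) = a + b·8 = 3.281871 + 0.706287·8 = 8.932164

8.932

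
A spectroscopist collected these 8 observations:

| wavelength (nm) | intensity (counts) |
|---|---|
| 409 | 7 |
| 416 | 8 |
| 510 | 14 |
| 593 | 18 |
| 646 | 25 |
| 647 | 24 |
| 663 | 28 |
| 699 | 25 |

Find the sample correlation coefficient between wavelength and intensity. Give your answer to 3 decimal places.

0.977

n = 8, Σx = 4583, Σy = 149, Σxy = 91722, Σx² = 2716181, Σy² = 3243
Sxx = Σx² − (Σx)²/n = 2716181 − 2625486.125 = 90694.875
Sxy = Σxy − (Σx)(Σy)/n = 91722 − 85358.375 = 6363.625
Syy = Σy² − (Σy)²/n = 3243 − 2775.125 = 467.875
r = Sxy/√(Sxx·Syy) = 6363.625/√(42433864.640625) = 6363.625/6514.128080 = 0.976896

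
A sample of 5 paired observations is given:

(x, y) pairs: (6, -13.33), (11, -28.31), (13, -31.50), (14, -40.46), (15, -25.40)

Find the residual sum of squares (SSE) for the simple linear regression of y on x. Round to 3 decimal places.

n = 5, Σx = 59, Σy = -139, Σxy = -1748.33, Σx² = 747, Σy² = 4253.5666
Sxx = Σx² − (Σx)²/n = 747 − 696.2 = 50.8
Sxy = Σxy − (Σx)(Σy)/n = -1748.33 − (-1640.2) = -108.13
Syy = Σy² − (Σy)²/n = 4253.5666 − 3864.2 = 389.3666
b = Sxy/Sxx = -108.13/50.8 = -2.128543
SSE = Syy − b·Sxy = 389.3666 − (-2.128543)·(-108.13) = 159.207212

159.207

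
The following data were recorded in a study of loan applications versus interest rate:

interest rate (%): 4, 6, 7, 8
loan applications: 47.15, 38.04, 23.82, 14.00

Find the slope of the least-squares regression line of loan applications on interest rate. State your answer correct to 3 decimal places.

n = 4, Σx = 25, Σy = 123.01, Σxy = 695.58, Σx² = 165
Sxx = Σx² − (Σx)²/n = 165 − 156.25 = 8.75
Sxy = Σxy − (Σx)(Σy)/n = 695.58 − 768.8125 = -73.2325
b = Sxy/Sxx = -73.2325/8.75 = -8.369429

-8.369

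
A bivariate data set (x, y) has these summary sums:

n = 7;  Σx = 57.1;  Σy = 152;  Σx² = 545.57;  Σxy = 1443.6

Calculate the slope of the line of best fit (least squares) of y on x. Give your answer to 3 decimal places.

Sxx = Σx² − (Σx)²/n = 545.57 − 465.772857 = 79.797143
Sxy = Σxy − (Σx)(Σy)/n = 1443.6 − 1239.885714 = 203.714286
b = Sxy/Sxx = 203.714286/79.797143 = 2.552902

2.553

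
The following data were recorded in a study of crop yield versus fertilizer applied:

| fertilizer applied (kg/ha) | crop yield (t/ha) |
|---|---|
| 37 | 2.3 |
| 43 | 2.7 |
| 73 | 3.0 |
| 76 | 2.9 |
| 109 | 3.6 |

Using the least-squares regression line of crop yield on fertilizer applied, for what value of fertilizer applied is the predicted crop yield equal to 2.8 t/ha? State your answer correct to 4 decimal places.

61.2455

n = 5, Σx = 338, Σy = 14.5, Σxy = 1033, Σx² = 26204
Sxx = Σx² − (Σx)²/n = 26204 − 22848.8 = 3355.2
Sxy = Σxy − (Σx)(Σy)/n = 1033 − 980.2 = 52.8
b = Sxy/Sxx = 52.8/3355.2 = 0.015737
a = ȳ − b·x̄ = 2.9 − 0.015737·67.6 = 1.836195
Set a + b·x = 2.8: x = (2.8 − 1.836195) / 0.015737 = 61.245455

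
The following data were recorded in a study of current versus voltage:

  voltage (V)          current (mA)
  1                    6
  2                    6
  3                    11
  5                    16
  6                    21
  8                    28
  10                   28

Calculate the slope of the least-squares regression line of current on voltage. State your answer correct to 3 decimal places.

n = 7, Σx = 35, Σy = 116, Σxy = 761, Σx² = 239
Sxx = Σx² − (Σx)²/n = 239 − 175 = 64
Sxy = Σxy − (Σx)(Σy)/n = 761 − 580 = 181
b = Sxy/Sxx = 181/64 = 2.828125

2.828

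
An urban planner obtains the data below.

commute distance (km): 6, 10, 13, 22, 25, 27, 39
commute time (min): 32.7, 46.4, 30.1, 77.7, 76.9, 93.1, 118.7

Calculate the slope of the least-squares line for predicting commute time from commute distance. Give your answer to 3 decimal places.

n = 7, Σx = 142, Σy = 475.6, Σxy = 11826.4, Σx² = 3664
Sxx = Σx² − (Σx)²/n = 3664 − 2880.571429 = 783.428571
Sxy = Σxy − (Σx)(Σy)/n = 11826.4 − 9647.885714 = 2178.514286
b = Sxy/Sxx = 2178.514286/783.428571 = 2.780744

2.781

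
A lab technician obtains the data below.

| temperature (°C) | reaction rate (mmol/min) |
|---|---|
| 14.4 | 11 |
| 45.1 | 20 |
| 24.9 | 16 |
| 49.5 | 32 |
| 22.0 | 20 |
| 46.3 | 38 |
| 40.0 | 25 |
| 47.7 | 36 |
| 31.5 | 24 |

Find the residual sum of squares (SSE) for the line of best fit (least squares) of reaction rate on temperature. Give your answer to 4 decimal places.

n = 9, Σx = 321.4, Σy = 222, Σxy = 8715.4, Σx² = 12806.86, Σy² = 6142
Sxx = Σx² − (Σx)²/n = 12806.86 − 11477.551111 = 1329.308889
Sxy = Σxy − (Σx)(Σy)/n = 8715.4 − 7927.866667 = 787.533333
Syy = Σy² − (Σy)²/n = 6142 − 5476 = 666
b = Sxy/Sxx = 787.533333/1329.308889 = 0.592438
SSE = Syy − b·Sxy = 666 − 0.592438·787.533333 = 199.435189

199.4352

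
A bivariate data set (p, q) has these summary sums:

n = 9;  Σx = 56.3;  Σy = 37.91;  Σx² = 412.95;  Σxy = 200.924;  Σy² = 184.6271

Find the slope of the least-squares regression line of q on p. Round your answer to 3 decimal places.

-0.596

Sxx = Σx² − (Σx)²/n = 412.95 − 352.187778 = 60.762222
Sxy = Σxy − (Σx)(Σy)/n = 200.924 − 237.148111 = -36.224111
b = Sxy/Sxx = -36.224111/60.762222 = -0.596162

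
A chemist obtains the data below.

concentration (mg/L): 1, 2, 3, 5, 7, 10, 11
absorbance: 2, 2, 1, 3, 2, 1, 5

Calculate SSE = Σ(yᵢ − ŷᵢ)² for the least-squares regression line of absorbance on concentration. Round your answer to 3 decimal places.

9.335

n = 7, Σx = 39, Σy = 16, Σxy = 103, Σx² = 309, Σy² = 48
Sxx = Σx² − (Σx)²/n = 309 − 217.285714 = 91.714286
Sxy = Σxy − (Σx)(Σy)/n = 103 − 89.142857 = 13.857143
Syy = Σy² − (Σy)²/n = 48 − 36.571429 = 11.428571
b = Sxy/Sxx = 13.857143/91.714286 = 0.151090
SSE = Syy − b·Sxy = 11.428571 − 0.151090·13.857143 = 9.334891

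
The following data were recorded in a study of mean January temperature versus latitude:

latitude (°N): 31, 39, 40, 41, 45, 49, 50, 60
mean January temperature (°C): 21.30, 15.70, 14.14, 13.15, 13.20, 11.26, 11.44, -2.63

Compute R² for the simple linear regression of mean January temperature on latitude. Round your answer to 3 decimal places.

0.890

n = 8, Σx = 355, Σy = 97.56, Σxy = 3937.29, Σx² = 16289, Σy² = 1511.8602
Sxx = Σx² − (Σx)²/n = 16289 − 15753.125 = 535.875
Sxy = Σxy − (Σx)(Σy)/n = 3937.29 − 4329.225 = -391.935
Syy = Σy² − (Σy)²/n = 1511.8602 − 1189.7442 = 322.116
R² = Sxy²/(Sxx·Syy) = (-391.935)²/(535.875·322.116) = 0.889923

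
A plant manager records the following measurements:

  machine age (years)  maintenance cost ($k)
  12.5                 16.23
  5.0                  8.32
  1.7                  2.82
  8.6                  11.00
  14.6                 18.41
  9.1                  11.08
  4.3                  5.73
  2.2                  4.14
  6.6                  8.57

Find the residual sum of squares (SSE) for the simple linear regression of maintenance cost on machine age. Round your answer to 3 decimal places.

n = 9, Σx = 64.6, Σy = 86.3, Σxy = 803.792, Σx² = 620.96, Σy² = 1046.6996
Sxx = Σx² − (Σx)²/n = 620.96 − 463.684444 = 157.275556
Sxy = Σxy − (Σx)(Σy)/n = 803.792 − 619.442222 = 184.349778
Syy = Σy² − (Σy)²/n = 1046.6996 − 827.521111 = 219.178489
b = Sxy/Sxx = 184.349778/157.275556 = 1.172145
SSE = Syy − b·Sxy = 219.178489 − 1.172145·184.349778 = 3.093793

3.094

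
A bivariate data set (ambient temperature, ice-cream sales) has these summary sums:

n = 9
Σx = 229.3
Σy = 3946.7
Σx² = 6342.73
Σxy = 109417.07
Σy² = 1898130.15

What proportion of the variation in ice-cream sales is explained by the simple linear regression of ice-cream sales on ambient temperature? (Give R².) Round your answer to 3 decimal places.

0.937

Sxx = Σx² − (Σx)²/n = 6342.73 − 5842.054444 = 500.675556
Sxy = Σxy − (Σx)(Σy)/n = 109417.07 − 100553.145556 = 8863.924444
Syy = Σy² − (Σy)²/n = 1898130.15 − 1730715.654444 = 167414.495556
R² = Sxy²/(Sxx·Syy) = (8863.924444)²/(500.675556·167414.495556) = 0.937352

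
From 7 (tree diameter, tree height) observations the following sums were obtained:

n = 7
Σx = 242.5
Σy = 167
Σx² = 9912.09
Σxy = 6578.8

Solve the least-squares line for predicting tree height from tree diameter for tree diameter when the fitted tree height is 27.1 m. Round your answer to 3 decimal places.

Sxx = Σx² − (Σx)²/n = 9912.09 − 8400.892857 = 1511.197143
Sxy = Σxy − (Σx)(Σy)/n = 6578.8 − 5785.357143 = 793.442857
b = Sxy/Sxx = 793.442857/1511.197143 = 0.525043
a = ȳ − b·x̄ = 23.857143 − 0.525043·34.642857 = 5.668168
Set a + b·x = 27.1: x = (27.1 − 5.668168) / 0.525043 = 40.819227

40.819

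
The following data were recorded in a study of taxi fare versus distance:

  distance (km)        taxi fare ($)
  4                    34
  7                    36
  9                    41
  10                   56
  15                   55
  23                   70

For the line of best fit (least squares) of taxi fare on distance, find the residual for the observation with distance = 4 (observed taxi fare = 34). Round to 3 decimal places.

-0.512

n = 6, Σx = 68, Σy = 292, Σxy = 3752, Σx² = 1000
Sxx = Σx² − (Σx)²/n = 1000 − 770.666667 = 229.333333
Sxy = Σxy − (Σx)(Σy)/n = 3752 − 3309.333333 = 442.666667
b = Sxy/Sxx = 442.666667/229.333333 = 1.930233
a = ȳ − b·x̄ = 48.666667 − 1.930233·11.333333 = 26.790698
ŷ(4) = 26.790698 + 1.930233·4 = 34.511628
residual = y − ŷ = 34 − 34.511628 = -0.511628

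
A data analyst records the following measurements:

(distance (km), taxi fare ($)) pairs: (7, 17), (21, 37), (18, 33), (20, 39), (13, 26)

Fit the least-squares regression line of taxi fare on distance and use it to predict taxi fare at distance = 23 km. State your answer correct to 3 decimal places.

n = 5, Σx = 79, Σy = 152, Σxy = 2608, Σx² = 1383
Sxx = Σx² − (Σx)²/n = 1383 − 1248.2 = 134.8
Sxy = Σxy − (Σx)(Σy)/n = 2608 − 2401.6 = 206.4
b = Sxy/Sxx = 206.4/134.8 = 1.531157
a = ȳ − b·x̄ = 30.4 − 1.531157·15.8 = 6.207715
ŷ(23) = a + b·23 = 6.207715 + 1.531157·23 = 41.424332

41.424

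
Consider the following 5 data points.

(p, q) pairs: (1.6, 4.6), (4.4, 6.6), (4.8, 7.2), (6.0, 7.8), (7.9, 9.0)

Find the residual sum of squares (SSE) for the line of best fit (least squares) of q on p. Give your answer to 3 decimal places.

0.094

n = 5, Σx = 24.7, Σy = 35.2, Σxy = 188.86, Σx² = 143.37, Σy² = 258.4
Sxx = Σx² − (Σx)²/n = 143.37 − 122.018 = 21.352
Sxy = Σxy − (Σx)(Σy)/n = 188.86 − 173.888 = 14.972
Syy = Σy² − (Σy)²/n = 258.4 − 247.808 = 10.592
b = Sxy/Sxx = 14.972/21.352 = 0.701199
SSE = Syy − b·Sxy = 10.592 − 0.701199·14.972 = 0.093649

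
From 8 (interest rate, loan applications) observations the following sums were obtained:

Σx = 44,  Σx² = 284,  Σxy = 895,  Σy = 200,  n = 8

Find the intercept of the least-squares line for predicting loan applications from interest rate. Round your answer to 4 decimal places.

51.8452

Sxx = Σx² − (Σx)²/n = 284 − 242 = 42
Sxy = Σxy − (Σx)(Σy)/n = 895 − 1100 = -205
b = Sxy/Sxx = -205/42 = -4.880952
a = ȳ − b·x̄ = 25 − (-4.880952)·5.5 = 51.845238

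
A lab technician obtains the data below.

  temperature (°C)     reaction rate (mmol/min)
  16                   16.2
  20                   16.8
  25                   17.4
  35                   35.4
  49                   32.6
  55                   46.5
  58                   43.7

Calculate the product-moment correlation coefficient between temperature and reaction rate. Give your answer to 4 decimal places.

n = 7, Σx = 258, Σy = 208.6, Σxy = 8958.7, Σx² = 11296, Σy² = 7235.3
Sxx = Σx² − (Σx)²/n = 11296 − 9509.142857 = 1786.857143
Sxy = Σxy − (Σx)(Σy)/n = 8958.7 − 7688.4 = 1270.3
Syy = Σy² − (Σy)²/n = 7235.3 − 6216.28 = 1019.02
r = Sxy/√(Sxx·Syy) = 1270.3/√(1820843.165714) = 1270.3/1349.386218 = 0.941391

0.9414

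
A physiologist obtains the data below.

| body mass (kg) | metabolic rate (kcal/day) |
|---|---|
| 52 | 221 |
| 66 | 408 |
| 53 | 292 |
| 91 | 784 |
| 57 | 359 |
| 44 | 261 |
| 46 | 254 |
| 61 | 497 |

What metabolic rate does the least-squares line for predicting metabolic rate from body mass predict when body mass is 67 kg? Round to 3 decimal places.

482.225

n = 8, Σx = 470, Σy = 3076, Σxy = 199188, Σx² = 29172
Sxx = Σx² − (Σx)²/n = 29172 − 27612.5 = 1559.5
Sxy = Σxy − (Σx)(Σy)/n = 199188 − 180715 = 18473
b = Sxy/Sxx = 18473/1559.5 = 11.845463
a = ȳ − b·x̄ = 384.5 − 11.845463·58.75 = -311.420968
ŷ(67) = a + b·67 = -311.420968 + 11.845463·67 = 482.225072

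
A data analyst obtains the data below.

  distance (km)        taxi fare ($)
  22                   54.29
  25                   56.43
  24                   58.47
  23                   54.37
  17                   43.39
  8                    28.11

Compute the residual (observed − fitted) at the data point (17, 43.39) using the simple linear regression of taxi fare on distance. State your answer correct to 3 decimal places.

n = 6, Σx = 119, Σy = 295.06, Σxy = 6221.43, Σx² = 2567
Sxx = Σx² − (Σx)²/n = 2567 − 2360.166667 = 206.833333
Sxy = Σxy − (Σx)(Σy)/n = 6221.43 − 5852.023333 = 369.406667
b = Sxy/Sxx = 369.406667/206.833333 = 1.786011
a = ȳ − b·x̄ = 49.176667 − 1.786011·19.833333 = 13.754110
ŷ(17) = 13.754110 + 1.786011·17 = 44.116301
residual = y − ŷ = 43.39 − 44.116301 = -0.726301

-0.726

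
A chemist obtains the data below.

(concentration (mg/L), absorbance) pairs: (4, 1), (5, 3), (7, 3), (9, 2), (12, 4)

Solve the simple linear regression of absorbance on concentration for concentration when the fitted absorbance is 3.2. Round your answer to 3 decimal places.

9.922

n = 5, Σx = 37, Σy = 13, Σxy = 106, Σx² = 315
Sxx = Σx² − (Σx)²/n = 315 − 273.8 = 41.2
Sxy = Σxy − (Σx)(Σy)/n = 106 − 96.2 = 9.8
b = Sxy/Sxx = 9.8/41.2 = 0.237864
a = ȳ − b·x̄ = 2.6 − 0.237864·7.4 = 0.839806
Set a + b·x = 3.2: x = (3.2 − 0.839806) / 0.237864 = 9.922449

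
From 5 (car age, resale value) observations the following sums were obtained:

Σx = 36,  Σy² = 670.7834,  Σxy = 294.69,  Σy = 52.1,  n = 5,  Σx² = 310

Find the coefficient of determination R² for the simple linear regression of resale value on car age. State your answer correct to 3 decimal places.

Sxx = Σx² − (Σx)²/n = 310 − 259.2 = 50.8
Sxy = Σxy − (Σx)(Σy)/n = 294.69 − 375.12 = -80.43
Syy = Σy² − (Σy)²/n = 670.7834 − 542.882 = 127.9014
R² = Sxy²/(Sxx·Syy) = (-80.43)²/(50.8·127.9014) = 0.995628

0.996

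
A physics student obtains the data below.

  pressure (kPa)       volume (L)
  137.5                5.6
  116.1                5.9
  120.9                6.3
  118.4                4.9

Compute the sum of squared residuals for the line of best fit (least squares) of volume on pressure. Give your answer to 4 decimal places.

1.0470

n = 4, Σx = 492.9, Σy = 22.7, Σxy = 2796.82, Σx² = 61020.83, Σy² = 129.87
Sxx = Σx² − (Σx)²/n = 61020.83 − 60737.6025 = 283.2275
Sxy = Σxy − (Σx)(Σy)/n = 2796.82 − 2797.2075 = -0.3875
Syy = Σy² − (Σy)²/n = 129.87 − 128.8225 = 1.0475
b = Sxy/Sxx = -0.3875/283.2275 = -0.001368
SSE = Syy − b·Sxy = 1.0475 − (-0.001368)·(-0.3875) = 1.046970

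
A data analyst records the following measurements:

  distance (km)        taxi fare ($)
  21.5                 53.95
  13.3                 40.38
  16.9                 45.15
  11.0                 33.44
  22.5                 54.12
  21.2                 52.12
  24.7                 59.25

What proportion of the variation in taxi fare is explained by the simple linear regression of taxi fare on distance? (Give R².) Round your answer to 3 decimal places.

n = 7, Σx = 131.1, Σy = 338.41, Σxy = 6613.973, Σx² = 2611.53, Σy² = 16853.9343
Sxx = Σx² − (Σx)²/n = 2611.53 − 2455.315714 = 156.214286
Sxy = Σxy − (Σx)(Σy)/n = 6613.973 − 6337.935857 = 276.037143
Syy = Σy² − (Σy)²/n = 16853.9343 − 16360.189729 = 493.744571
R² = Sxy²/(Sxx·Syy) = (276.037143)²/(156.214286·493.744571) = 0.987898

0.988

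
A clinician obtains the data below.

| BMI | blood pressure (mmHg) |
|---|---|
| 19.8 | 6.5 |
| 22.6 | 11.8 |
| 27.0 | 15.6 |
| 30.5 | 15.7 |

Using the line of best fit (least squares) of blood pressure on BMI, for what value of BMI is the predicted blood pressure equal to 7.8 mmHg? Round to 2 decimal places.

19.53

n = 4, Σx = 99.9, Σy = 49.6, Σxy = 1295.43, Σx² = 2562.05
Sxx = Σx² − (Σx)²/n = 2562.05 − 2495.0025 = 67.0475
Sxy = Σxy − (Σx)(Σy)/n = 1295.43 − 1238.76 = 56.67
b = Sxy/Sxx = 56.67/67.0475 = 0.845222
a = ȳ − b·x̄ = 12.4 − 0.845222·24.975 = -8.709411
Set a + b·x = 7.8: x = (7.8 − (-8.709411)) / 0.845222 = 19.532641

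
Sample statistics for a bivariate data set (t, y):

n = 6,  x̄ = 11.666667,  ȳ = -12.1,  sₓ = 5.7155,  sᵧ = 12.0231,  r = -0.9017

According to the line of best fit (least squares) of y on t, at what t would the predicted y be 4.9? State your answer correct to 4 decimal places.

b = r · sᵧ/sₓ = -0.9017 · 12.0231/5.7155 = -1.896812
a = ȳ − b·x̄ = -12.1 − (-1.896812)·11.666667 = 10.029475
Set a + b·x = 4.9: x = (4.9 − 10.029475) / (-1.896812) = 2.704261

2.7043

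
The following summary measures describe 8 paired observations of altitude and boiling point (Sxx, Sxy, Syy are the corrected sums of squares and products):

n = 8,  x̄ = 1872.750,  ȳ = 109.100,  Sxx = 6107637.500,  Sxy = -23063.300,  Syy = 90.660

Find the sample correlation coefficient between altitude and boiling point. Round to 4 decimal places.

-0.9801

r = Sxy/√(Sxx·Syy) = -23063.3/√(553718415.75) = -23063.3/23531.222147 = -0.980115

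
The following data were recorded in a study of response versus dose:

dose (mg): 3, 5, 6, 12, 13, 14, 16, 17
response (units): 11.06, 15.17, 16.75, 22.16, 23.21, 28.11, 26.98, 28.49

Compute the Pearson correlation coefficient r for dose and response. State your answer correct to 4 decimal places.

0.9788

n = 8, Σx = 86, Σy = 171.93, Σxy = 2086.73, Σx² = 1124, Σy² = 3992.5573
Sxx = Σx² − (Σx)²/n = 1124 − 924.5 = 199.5
Sxy = Σxy − (Σx)(Σy)/n = 2086.73 − 1848.2475 = 238.4825
Syy = Σy² − (Σy)²/n = 3992.5573 − 3694.990613 = 297.566688
r = Sxy/√(Sxx·Syy) = 238.4825/√(59364.554156) = 238.4825/243.648423 = 0.978798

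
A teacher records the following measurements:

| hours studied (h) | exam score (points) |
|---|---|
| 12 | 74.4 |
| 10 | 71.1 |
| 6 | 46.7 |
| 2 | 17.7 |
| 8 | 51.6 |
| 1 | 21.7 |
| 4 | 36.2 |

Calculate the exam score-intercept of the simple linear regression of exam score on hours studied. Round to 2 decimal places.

12.94

n = 7, Σx = 43, Σy = 319.4, Σxy = 2498.7, Σx² = 365
Sxx = Σx² − (Σx)²/n = 365 − 264.142857 = 100.857143
Sxy = Σxy − (Σx)(Σy)/n = 2498.7 − 1962.028571 = 536.671429
b = Sxy/Sxx = 536.671429/100.857143 = 5.321105
a = ȳ − b·x̄ = 45.628571 − 5.321105·6.142857 = 12.941785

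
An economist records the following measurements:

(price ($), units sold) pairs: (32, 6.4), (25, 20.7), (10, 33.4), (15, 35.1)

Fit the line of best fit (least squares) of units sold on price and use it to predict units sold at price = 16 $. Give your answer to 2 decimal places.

n = 4, Σx = 82, Σy = 95.6, Σxy = 1582.8, Σx² = 1974
Sxx = Σx² − (Σx)²/n = 1974 − 1681 = 293
Sxy = Σxy − (Σx)(Σy)/n = 1582.8 − 1959.8 = -377
b = Sxy/Sxx = -377/293 = -1.286689
a = ȳ − b·x̄ = 23.9 − (-1.286689)·20.5 = 50.277133
ŷ(16) = a + b·16 = 50.277133 + (-1.286689)·16 = 29.690102

29.69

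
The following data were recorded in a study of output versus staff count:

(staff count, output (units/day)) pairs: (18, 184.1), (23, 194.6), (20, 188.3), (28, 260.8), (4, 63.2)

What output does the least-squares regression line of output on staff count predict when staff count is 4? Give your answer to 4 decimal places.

n = 5, Σx = 93, Σy = 891, Σxy = 19110.8, Σx² = 2053
Sxx = Σx² − (Σx)²/n = 2053 − 1729.8 = 323.2
Sxy = Σxy − (Σx)(Σy)/n = 19110.8 − 16572.6 = 2538.2
b = Sxy/Sxx = 2538.2/323.2 = 7.853342
a = ȳ − b·x̄ = 178.2 − 7.853342·18.6 = 32.127847
ŷ(4) = a + b·4 = 32.127847 + 7.853342·4 = 63.541213

63.5412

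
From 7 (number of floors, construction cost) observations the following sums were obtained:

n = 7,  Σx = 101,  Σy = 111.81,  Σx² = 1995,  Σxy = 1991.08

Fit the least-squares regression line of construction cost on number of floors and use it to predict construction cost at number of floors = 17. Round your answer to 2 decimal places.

Sxx = Σx² − (Σx)²/n = 1995 − 1457.285714 = 537.714286
Sxy = Σxy − (Σx)(Σy)/n = 1991.08 − 1613.258571 = 377.821429
b = Sxy/Sxx = 377.821429/537.714286 = 0.702643
a = ȳ − b·x̄ = 15.972857 − 0.702643·14.428571 = 5.834716
ŷ(17) = a + b·17 = 5.834716 + 0.702643·17 = 17.779655

17.78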